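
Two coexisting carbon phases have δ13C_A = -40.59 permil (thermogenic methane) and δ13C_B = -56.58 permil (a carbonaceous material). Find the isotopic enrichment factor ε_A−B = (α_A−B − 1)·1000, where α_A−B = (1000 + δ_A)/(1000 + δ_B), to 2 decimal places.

α_A−B = (1000 + -40.59) / (1000 + -56.58) = 959.41 / 943.42 = 1.016949
ε_A−B = (1.016949 − 1) × 1000 = 16.949 permil
(The approximation ε ≈ δ_A − δ_B would give 15.99 permil.)

16.95 permil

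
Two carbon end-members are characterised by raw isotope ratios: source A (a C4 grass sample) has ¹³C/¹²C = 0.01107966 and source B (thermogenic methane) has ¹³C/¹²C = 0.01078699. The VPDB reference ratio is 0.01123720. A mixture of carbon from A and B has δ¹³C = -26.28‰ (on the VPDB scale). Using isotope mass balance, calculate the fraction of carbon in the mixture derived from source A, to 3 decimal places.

0.529

δ_A = (0.01107966/0.01123720 − 1)×1000 = (0.985980 − 1)×1000 = -14.020‰
δ_B = (0.01078699/0.01123720 − 1)×1000 = (0.959936 − 1)×1000 = -40.064‰
f_A = (δ_mix − δ_B)/(δ_A − δ_B) = (-26.28 − (-40.064))/(-14.020 − (-40.064))
f_A = 13.784 / 26.045 = 0.5293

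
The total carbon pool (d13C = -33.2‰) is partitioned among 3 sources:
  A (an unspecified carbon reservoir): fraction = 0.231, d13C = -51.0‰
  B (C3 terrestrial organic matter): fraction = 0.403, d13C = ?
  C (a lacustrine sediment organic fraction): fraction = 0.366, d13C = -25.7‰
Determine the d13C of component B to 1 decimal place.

Isotope mass balance: δ_bulk = Σ fᵢ·δᵢ.
-33.2 = 0.231×(-51.0) + 0.403×δ_B + 0.366×(-25.7)
0.403·δ_B = -33.2 − (-21.187) = -12.013
δ_B = -12.013 / 0.403 = -29.81‰

-29.8‰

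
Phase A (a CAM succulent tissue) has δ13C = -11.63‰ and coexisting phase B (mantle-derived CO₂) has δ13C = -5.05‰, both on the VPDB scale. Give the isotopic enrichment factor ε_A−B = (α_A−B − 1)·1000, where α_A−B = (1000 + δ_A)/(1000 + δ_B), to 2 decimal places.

-6.61‰

α_A−B = (1000 + -11.63) / (1000 + -5.05) = 988.37 / 994.95 = 0.993387
ε_A−B = (0.993387 − 1) × 1000 = -6.613‰
(The approximation ε ≈ δ_A − δ_B would give -6.58‰.)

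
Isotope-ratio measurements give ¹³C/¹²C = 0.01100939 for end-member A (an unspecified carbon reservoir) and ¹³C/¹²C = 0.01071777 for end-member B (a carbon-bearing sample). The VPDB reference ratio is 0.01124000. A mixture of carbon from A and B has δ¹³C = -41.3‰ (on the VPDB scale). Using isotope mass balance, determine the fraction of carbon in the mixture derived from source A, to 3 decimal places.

δ_A = (0.01100939/0.01124000 − 1)×1000 = (0.979483 − 1)×1000 = -20.517‰
δ_B = (0.01071777/0.01124000 − 1)×1000 = (0.953538 − 1)×1000 = -46.462‰
f_A = (δ_mix − δ_B)/(δ_A − δ_B) = (-41.3 − (-46.462))/(-20.517 − (-46.462))
f_A = 5.162 / 25.945 = 0.1990

0.199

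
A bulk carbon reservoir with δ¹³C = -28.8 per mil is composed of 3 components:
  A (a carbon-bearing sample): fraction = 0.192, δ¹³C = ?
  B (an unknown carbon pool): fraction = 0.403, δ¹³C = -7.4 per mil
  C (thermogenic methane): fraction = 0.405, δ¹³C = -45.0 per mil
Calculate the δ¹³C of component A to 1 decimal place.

Isotope mass balance: δ_bulk = Σ fᵢ·δᵢ.
-28.8 = 0.192×δ_A + 0.403×(-7.4) + 0.405×(-45.0)
0.192·δ_A = -28.8 − (-21.207) = -7.593
δ_A = -7.593 / 0.192 = -39.55 per mil

-39.5 per mil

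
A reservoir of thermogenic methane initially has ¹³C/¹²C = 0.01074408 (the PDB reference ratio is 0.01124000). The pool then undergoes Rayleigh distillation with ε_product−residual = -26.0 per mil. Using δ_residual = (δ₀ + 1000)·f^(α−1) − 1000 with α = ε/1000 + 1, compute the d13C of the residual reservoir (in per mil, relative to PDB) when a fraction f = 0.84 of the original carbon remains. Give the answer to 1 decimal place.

δ₀ = (0.01074408/0.01124000 − 1)×1000 = (0.955879 − 1)×1000 = -44.121 per mil
α − 1 = ε/1000 = -0.0260
f^(α−1) = 0.84^(-0.0260) = 1.004543
δ_res = (-44.121 + 1000) × 1.004543 − 1000 = 960.222 − 1000 = -39.78 per mil

-39.8 per mil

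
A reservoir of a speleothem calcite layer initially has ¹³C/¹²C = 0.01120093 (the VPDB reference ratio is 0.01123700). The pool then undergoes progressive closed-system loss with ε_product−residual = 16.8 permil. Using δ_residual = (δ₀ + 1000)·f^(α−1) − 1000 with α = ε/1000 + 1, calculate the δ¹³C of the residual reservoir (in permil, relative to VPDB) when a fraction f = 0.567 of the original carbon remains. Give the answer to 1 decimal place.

δ₀ = (0.01120093/0.01123700 − 1)×1000 = (0.996790 − 1)×1000 = -3.210 permil
α − 1 = ε/1000 = 0.0168
f^(α−1) = 0.567^(0.0168) = 0.990513
δ_res = (-3.210 + 1000) × 0.990513 − 1000 = 987.334 − 1000 = -12.67 permil

-12.7 permil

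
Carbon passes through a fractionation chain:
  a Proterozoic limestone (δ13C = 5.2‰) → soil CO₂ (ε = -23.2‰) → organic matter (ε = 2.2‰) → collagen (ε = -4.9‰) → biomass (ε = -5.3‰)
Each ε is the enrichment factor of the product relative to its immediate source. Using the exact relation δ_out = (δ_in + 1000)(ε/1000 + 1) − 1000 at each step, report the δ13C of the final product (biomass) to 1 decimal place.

step 1: δ = (5.20 + 1000)·(-23.2/1000 + 1) − 1000 = -18.12‰
step 2: δ = (-18.12 + 1000)·(2.2/1000 + 1) − 1000 = -15.96‰
step 3: δ = (-15.96 + 1000)·(-4.9/1000 + 1) − 1000 = -20.78‰
step 4: δ = (-20.78 + 1000)·(-5.3/1000 + 1) − 1000 = -25.97‰

-26.0‰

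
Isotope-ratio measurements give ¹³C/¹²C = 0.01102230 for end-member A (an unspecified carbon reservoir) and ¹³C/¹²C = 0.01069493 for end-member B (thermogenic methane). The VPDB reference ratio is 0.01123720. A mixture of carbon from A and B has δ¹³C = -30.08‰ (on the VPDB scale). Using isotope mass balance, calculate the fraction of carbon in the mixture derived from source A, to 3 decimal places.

0.624

δ_A = (0.01102230/0.01123720 − 1)×1000 = (0.980876 − 1)×1000 = -19.124‰
δ_B = (0.01069493/0.01123720 − 1)×1000 = (0.951743 − 1)×1000 = -48.257‰
f_A = (δ_mix − δ_B)/(δ_A − δ_B) = (-30.08 − (-48.257))/(-19.124 − (-48.257))
f_A = 18.177 / 29.133 = 0.6239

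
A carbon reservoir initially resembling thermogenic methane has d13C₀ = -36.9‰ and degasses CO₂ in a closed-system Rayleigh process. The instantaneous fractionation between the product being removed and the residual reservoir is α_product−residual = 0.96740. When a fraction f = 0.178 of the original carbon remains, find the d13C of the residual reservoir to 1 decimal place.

Rayleigh residual: δ_res = (δ₀ + 1000)·f^(α−1) − 1000
α − 1 = -0.03260
f^(α−1) = 0.178^(-0.03260) = 1.057880
δ_res = (-36.9 + 1000) × 1.057880 − 1000 = 1018.844 − 1000 = 18.84‰

18.8‰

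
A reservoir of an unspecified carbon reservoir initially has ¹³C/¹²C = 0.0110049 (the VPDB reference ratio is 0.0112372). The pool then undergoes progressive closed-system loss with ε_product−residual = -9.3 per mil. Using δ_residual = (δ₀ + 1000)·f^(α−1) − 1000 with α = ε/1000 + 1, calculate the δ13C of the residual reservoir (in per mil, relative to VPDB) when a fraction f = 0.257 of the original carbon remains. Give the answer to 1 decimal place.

δ₀ = (0.0110049/0.0112372 − 1)×1000 = (0.979328 − 1)×1000 = -20.672 per mil
α − 1 = ε/1000 = -0.0093
f^(α−1) = 0.257^(-0.0093) = 1.012716
δ_res = (-20.672 + 1000) × 1.012716 − 1000 = 991.781 − 1000 = -8.22 per mil

-8.2 per mil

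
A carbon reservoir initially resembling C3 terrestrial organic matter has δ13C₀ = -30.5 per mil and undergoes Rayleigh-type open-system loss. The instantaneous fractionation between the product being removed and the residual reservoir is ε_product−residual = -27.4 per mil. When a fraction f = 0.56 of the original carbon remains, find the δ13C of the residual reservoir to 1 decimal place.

Rayleigh residual: δ_res = (δ₀ + 1000)·f^(α−1) − 1000
α = ε/1000 + 1 = 0.97260, so α − 1 = -0.02740
f^(α−1) = 0.56^(-0.02740) = 1.016014
δ_res = (-30.5 + 1000) × 1.016014 − 1000 = 985.025 − 1000 = -14.97 per mil

-15.0 per mil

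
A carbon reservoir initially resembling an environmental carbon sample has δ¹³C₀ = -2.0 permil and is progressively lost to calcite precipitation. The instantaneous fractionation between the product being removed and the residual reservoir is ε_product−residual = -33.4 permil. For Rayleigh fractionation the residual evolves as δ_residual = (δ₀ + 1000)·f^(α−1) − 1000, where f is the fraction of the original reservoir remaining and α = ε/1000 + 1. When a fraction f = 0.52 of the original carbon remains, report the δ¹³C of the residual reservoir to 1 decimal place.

Rayleigh residual: δ_res = (δ₀ + 1000)·f^(α−1) − 1000
α = ε/1000 + 1 = 0.96660, so α − 1 = -0.03340
f^(α−1) = 0.52^(-0.03340) = 1.022081
δ_res = (-2.0 + 1000) × 1.022081 − 1000 = 1020.037 − 1000 = 20.04 permil

20.0 permil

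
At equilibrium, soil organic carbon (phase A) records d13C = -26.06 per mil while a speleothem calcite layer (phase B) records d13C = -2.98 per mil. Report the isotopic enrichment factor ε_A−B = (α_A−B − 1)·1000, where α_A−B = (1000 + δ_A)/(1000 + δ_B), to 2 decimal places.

α_A−B = (1000 + -26.06) / (1000 + -2.98) = 973.94 / 997.02 = 0.976851
ε_A−B = (0.976851 − 1) × 1000 = -23.149 per mil
(The approximation ε ≈ δ_A − δ_B would give -23.08 per mil.)

-23.15 per mil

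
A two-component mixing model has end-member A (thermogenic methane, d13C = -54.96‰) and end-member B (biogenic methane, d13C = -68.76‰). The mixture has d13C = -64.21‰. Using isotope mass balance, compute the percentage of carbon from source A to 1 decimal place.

δ_mix = f_A·δ_A + (1 − f_A)·δ_B  ⇒  f_A = (δ_mix − δ_B)/(δ_A − δ_B)
f_A = (-64.21 − (-68.76)) / (-54.96 − (-68.76))
f_A = 4.55 / 13.80 = 0.3297

33.0%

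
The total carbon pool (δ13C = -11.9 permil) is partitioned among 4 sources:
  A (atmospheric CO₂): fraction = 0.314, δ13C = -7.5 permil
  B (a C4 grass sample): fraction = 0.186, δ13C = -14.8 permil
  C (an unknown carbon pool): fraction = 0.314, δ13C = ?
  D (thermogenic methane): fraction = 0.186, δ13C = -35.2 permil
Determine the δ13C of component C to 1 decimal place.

Isotope mass balance: δ_bulk = Σ fᵢ·δᵢ.
-11.9 = 0.314×(-7.5) + 0.186×(-14.8) + 0.314×δ_C + 0.186×(-35.2)
0.314·δ_C = -11.9 − (-11.655) = -0.245
δ_C = -0.245 / 0.314 = -0.78 permil

-0.8 permil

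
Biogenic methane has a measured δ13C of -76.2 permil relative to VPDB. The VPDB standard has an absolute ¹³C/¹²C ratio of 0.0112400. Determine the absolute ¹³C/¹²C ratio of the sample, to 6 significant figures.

R_sample = R_standard × (δ13C/1000 + 1)
R_sample = 0.0112400 × (-76.2/1000 + 1) = 0.0112400 × 0.923800
R_sample = 0.0103835

0.0103835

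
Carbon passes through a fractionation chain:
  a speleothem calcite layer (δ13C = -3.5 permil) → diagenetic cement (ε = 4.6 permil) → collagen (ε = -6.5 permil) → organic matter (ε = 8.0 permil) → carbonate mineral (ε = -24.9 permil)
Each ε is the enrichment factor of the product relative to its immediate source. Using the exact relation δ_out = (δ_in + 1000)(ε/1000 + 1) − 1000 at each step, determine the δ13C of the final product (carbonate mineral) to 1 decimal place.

-22.4 permil

step 1: δ = (-3.50 + 1000)·(4.6/1000 + 1) − 1000 = 1.08 permil
step 2: δ = (1.08 + 1000)·(-6.5/1000 + 1) − 1000 = -5.42 permil
step 3: δ = (-5.42 + 1000)·(8.0/1000 + 1) − 1000 = 2.53 permil
step 4: δ = (2.53 + 1000)·(-24.9/1000 + 1) − 1000 = -22.43 permil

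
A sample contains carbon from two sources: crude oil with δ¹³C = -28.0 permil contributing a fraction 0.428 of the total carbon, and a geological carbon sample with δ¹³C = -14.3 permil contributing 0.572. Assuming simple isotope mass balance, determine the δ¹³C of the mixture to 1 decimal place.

δ_mix = f_A·δ_A + f_B·δ_B
δ_mix = 0.428 × (-28.0) + 0.572 × (-14.3)
δ_mix = -11.98 + -8.18 = -20.16 permil

-20.2 permil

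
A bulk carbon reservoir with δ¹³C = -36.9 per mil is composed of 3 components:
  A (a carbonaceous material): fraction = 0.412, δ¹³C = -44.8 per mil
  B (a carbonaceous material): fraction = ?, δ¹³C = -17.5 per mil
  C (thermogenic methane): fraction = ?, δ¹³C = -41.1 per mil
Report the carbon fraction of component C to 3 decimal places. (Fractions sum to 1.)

0.345

Let f_C and f_B be the unknown fractions; fractions sum to 1 so f_C + f_B = 0.588.
Mass balance: Σ fᵢ·δᵢ = δ_bulk ⇒ f_C·(-41.1) + f_B·(-17.5) = -36.9 − (-18.458) = -18.442
Substitute f_B = 0.588 − f_C:
f_C·(-41.1 − -17.5) = -18.442 − 0.588×(-17.5) = -8.152
f_C = -8.152 / -23.6 = 0.3454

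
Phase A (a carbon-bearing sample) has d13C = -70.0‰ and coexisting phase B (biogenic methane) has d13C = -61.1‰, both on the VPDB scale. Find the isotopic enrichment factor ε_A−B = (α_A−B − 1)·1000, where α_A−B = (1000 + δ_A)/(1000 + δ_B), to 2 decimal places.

-9.48‰

α_A−B = (1000 + -70.0) / (1000 + -61.1) = 930.0 / 938.9 = 0.990521
ε_A−B = (0.990521 − 1) × 1000 = -9.479‰
(The approximation ε ≈ δ_A − δ_B would give -8.9‰.)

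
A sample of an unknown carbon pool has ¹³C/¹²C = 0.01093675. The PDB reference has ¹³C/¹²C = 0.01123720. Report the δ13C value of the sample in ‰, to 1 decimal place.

δ13C = (R_sample / R_standard − 1) × 1000
R_sample / R_standard = 0.01093675 / 0.01123720 = 0.973263
δ13C = (0.973263 − 1) × 1000 = -26.74‰

-26.7‰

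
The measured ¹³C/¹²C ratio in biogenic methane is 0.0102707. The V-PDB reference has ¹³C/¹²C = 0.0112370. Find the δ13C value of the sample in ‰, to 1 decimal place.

-86.0‰

δ13C = (R_sample / R_standard − 1) × 1000
R_sample / R_standard = 0.0102707 / 0.0112370 = 0.914007
δ13C = (0.914007 − 1) × 1000 = -85.99‰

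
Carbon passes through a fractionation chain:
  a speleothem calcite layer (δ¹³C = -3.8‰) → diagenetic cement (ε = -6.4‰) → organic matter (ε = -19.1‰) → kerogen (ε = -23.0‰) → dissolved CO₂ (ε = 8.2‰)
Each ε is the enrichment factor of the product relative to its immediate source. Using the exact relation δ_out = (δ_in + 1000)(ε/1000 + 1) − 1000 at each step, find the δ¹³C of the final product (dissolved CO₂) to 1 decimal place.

step 1: δ = (-3.80 + 1000)·(-6.4/1000 + 1) − 1000 = -10.18‰
step 2: δ = (-10.18 + 1000)·(-19.1/1000 + 1) − 1000 = -29.08‰
step 3: δ = (-29.08 + 1000)·(-23.0/1000 + 1) − 1000 = -51.41‰
step 4: δ = (-51.41 + 1000)·(8.2/1000 + 1) − 1000 = -43.63‰

-43.6‰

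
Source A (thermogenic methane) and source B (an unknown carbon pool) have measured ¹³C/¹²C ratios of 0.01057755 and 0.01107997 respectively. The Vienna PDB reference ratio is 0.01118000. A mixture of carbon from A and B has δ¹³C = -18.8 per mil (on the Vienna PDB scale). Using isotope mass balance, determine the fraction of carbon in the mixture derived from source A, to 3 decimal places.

δ_A = (0.01057755/0.01118000 − 1)×1000 = (0.946114 − 1)×1000 = -53.886 per mil
δ_B = (0.01107997/0.01118000 − 1)×1000 = (0.991053 − 1)×1000 = -8.947 per mil
f_A = (δ_mix − δ_B)/(δ_A − δ_B) = (-18.8 − (-8.947))/(-53.886 − (-8.947))
f_A = -9.853 / -44.939 = 0.2192

0.219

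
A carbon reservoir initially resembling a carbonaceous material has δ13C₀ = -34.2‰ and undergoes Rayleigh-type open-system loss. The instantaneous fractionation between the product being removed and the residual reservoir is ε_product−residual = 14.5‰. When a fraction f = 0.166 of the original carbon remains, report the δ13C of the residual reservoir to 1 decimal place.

-59.0‰

Rayleigh residual: δ_res = (δ₀ + 1000)·f^(α−1) − 1000
α = ε/1000 + 1 = 1.01450, so α − 1 = 0.01450
f^(α−1) = 0.166^(0.01450) = 0.974297
δ_res = (-34.2 + 1000) × 0.974297 − 1000 = 940.976 − 1000 = -59.02‰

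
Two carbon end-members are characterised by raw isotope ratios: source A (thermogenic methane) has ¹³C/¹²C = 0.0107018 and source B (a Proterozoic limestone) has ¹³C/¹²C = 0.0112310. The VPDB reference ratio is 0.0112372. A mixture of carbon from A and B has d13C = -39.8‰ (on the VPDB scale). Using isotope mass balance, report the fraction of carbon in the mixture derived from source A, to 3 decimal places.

δ_A = (0.0107018/0.0112372 − 1)×1000 = (0.952355 − 1)×1000 = -47.645‰
δ_B = (0.0112310/0.0112372 − 1)×1000 = (0.999448 − 1)×1000 = -0.552‰
f_A = (δ_mix − δ_B)/(δ_A − δ_B) = (-39.8 − (-0.552))/(-47.645 − (-0.552))
f_A = -39.248 / -47.094 = 0.8334

0.833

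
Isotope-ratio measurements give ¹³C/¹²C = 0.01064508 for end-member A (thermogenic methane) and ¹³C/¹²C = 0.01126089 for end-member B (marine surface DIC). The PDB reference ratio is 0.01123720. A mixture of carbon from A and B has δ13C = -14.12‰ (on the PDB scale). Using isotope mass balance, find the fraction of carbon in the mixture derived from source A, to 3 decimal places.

δ_A = (0.01064508/0.01123720 − 1)×1000 = (0.947307 − 1)×1000 = -52.693‰
δ_B = (0.01126089/0.01123720 − 1)×1000 = (1.002108 − 1)×1000 = 2.108‰
f_A = (δ_mix − δ_B)/(δ_A − δ_B) = (-14.12 − (2.108))/(-52.693 − (2.108))
f_A = -16.228 / -54.801 = 0.2961

0.296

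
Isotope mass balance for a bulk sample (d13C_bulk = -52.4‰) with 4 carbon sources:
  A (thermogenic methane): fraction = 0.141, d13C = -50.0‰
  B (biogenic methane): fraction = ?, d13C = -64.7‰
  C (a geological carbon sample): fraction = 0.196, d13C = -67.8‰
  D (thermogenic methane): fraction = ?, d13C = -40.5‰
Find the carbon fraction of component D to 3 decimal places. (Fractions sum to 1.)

0.448

Let f_D and f_B be the unknown fractions; fractions sum to 1 so f_D + f_B = 0.663.
Mass balance: Σ fᵢ·δᵢ = δ_bulk ⇒ f_D·(-40.5) + f_B·(-64.7) = -52.4 − (-20.339) = -32.061
Substitute f_B = 0.663 − f_D:
f_D·(-40.5 − -64.7) = -32.061 − 0.663×(-64.7) = 10.835
f_D = 10.835 / 24.2 = 0.4477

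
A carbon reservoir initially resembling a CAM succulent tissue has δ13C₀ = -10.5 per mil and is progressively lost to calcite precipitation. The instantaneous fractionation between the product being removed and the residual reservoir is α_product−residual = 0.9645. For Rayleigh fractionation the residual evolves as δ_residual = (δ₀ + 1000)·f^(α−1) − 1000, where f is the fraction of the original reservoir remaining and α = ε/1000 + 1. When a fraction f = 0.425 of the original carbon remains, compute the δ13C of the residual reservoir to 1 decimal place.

Rayleigh residual: δ_res = (δ₀ + 1000)·f^(α−1) − 1000
α − 1 = -0.03550
f^(α−1) = 0.425^(-0.03550) = 1.030842
δ_res = (-10.5 + 1000) × 1.030842 − 1000 = 1020.018 − 1000 = 20.02 per mil

20.0 per mil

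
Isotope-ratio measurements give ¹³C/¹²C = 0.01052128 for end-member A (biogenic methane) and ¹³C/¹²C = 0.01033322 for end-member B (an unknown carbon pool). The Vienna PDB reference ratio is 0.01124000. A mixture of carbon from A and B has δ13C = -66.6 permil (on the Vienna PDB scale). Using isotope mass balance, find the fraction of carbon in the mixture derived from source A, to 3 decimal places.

0.841

δ_A = (0.01052128/0.01124000 − 1)×1000 = (0.936057 − 1)×1000 = -63.943 permil
δ_B = (0.01033322/0.01124000 − 1)×1000 = (0.919326 − 1)×1000 = -80.674 permil
f_A = (δ_mix − δ_B)/(δ_A − δ_B) = (-66.6 − (-80.674))/(-63.943 − (-80.674))
f_A = 14.074 / 16.731 = 0.8412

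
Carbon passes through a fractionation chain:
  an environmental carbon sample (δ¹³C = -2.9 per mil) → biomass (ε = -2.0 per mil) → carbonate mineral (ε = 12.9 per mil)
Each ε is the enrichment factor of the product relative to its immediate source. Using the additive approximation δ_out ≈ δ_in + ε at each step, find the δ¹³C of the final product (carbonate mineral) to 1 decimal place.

step 1: δ ≈ -2.9 + (-2.0) = -4.9 per mil
step 2: δ ≈ -4.9 + (12.9) = 8.0 per mil

8.0 per mil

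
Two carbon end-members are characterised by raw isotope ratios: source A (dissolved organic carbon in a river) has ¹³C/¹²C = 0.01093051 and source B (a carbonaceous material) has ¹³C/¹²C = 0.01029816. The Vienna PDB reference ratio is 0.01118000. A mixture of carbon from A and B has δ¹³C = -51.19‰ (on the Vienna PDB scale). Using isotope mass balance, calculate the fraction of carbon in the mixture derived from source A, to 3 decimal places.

0.490

δ_A = (0.01093051/0.01118000 − 1)×1000 = (0.977684 − 1)×1000 = -22.316‰
δ_B = (0.01029816/0.01118000 − 1)×1000 = (0.921123 − 1)×1000 = -78.877‰
f_A = (δ_mix − δ_B)/(δ_A − δ_B) = (-51.19 − (-78.877))/(-22.316 − (-78.877))
f_A = 27.687 / 56.561 = 0.4895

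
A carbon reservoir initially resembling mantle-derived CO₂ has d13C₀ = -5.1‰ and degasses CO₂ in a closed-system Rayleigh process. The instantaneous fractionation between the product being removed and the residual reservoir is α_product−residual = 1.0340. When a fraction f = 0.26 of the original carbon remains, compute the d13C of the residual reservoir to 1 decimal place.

Rayleigh residual: δ_res = (δ₀ + 1000)·f^(α−1) − 1000
α − 1 = 0.03400
f^(α−1) = 0.26^(0.03400) = 0.955233
δ_res = (-5.1 + 1000) × 0.955233 − 1000 = 950.361 − 1000 = -49.64‰

-49.6‰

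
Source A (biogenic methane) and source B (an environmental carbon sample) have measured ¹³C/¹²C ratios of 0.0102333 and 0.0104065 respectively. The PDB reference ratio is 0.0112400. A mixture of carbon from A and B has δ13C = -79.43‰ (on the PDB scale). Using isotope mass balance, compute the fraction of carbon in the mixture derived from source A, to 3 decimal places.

δ_A = (0.0102333/0.0112400 − 1)×1000 = (0.910436 − 1)×1000 = -89.564‰
δ_B = (0.0104065/0.0112400 − 1)×1000 = (0.925845 − 1)×1000 = -74.155‰
f_A = (δ_mix − δ_B)/(δ_A − δ_B) = (-79.43 − (-74.155))/(-89.564 − (-74.155))
f_A = -5.275 / -15.409 = 0.3423

0.342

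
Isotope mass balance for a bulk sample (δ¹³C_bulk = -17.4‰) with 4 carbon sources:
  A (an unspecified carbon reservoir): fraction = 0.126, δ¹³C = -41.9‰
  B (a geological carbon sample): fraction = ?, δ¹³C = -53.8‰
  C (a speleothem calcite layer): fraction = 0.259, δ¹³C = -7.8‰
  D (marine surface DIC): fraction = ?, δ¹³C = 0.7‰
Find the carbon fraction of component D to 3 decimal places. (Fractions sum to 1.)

0.422

Let f_D and f_B be the unknown fractions; fractions sum to 1 so f_D + f_B = 0.615.
Mass balance: Σ fᵢ·δᵢ = δ_bulk ⇒ f_D·(0.7) + f_B·(-53.8) = -17.4 − (-7.300) = -10.100
Substitute f_B = 0.615 − f_D:
f_D·(0.7 − -53.8) = -10.100 − 0.615×(-53.8) = 22.987
f_D = 22.987 / 54.5 = 0.4218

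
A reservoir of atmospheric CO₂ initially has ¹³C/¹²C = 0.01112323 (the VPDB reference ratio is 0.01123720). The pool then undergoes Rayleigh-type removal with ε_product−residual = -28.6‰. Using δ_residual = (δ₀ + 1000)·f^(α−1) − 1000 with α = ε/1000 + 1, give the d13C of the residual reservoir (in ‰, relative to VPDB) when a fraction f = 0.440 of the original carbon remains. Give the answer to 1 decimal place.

13.4‰

δ₀ = (0.01112323/0.01123720 − 1)×1000 = (0.989858 − 1)×1000 = -10.142‰
α − 1 = ε/1000 = -0.0286
f^(α−1) = 0.440^(-0.0286) = 1.023758
δ_res = (-10.142 + 1000) × 1.023758 − 1000 = 1013.375 − 1000 = 13.37‰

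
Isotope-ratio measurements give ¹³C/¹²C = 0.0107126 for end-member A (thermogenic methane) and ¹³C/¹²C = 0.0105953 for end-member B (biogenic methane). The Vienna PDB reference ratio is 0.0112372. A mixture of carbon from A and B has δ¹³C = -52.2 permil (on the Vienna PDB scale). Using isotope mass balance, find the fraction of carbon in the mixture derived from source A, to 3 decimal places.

δ_A = (0.0107126/0.0112372 − 1)×1000 = (0.953316 − 1)×1000 = -46.684 permil
δ_B = (0.0105953/0.0112372 − 1)×1000 = (0.942877 − 1)×1000 = -57.123 permil
f_A = (δ_mix − δ_B)/(δ_A − δ_B) = (-52.2 − (-57.123))/(-46.684 − (-57.123))
f_A = 4.923 / 10.439 = 0.4716

0.472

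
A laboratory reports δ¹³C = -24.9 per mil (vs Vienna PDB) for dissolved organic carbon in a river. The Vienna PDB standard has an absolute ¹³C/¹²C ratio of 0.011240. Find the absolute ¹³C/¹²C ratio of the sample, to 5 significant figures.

R_sample = R_standard × (δ¹³C/1000 + 1)
R_sample = 0.011240 × (-24.9/1000 + 1) = 0.011240 × 0.975100
R_sample = 0.0109601

0.010960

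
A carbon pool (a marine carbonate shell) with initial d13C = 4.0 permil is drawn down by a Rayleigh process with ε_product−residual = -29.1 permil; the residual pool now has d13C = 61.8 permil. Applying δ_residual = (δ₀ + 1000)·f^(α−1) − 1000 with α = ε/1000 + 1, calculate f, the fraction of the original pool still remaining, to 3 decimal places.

α − 1 = ε/1000 = -0.0291
(δ_res + 1000)/(δ₀ + 1000) = (61.8 + 1000)/(4.0 + 1000) = 1061.8/1004.0 = 1.057570
f = 1.057570^(1/-0.0291) = exp(ln(1.057570)/-0.0291) = exp(0.05597/-0.0291)
f = exp(-1.9235) = 0.1461

0.146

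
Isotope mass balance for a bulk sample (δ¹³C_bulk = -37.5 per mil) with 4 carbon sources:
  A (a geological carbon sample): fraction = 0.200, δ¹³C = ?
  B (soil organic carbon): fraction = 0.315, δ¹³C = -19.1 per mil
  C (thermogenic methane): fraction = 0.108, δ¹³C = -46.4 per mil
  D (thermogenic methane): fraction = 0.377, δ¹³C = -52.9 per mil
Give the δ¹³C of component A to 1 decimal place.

Isotope mass balance: δ_bulk = Σ fᵢ·δᵢ.
-37.5 = 0.200×δ_A + 0.315×(-19.1) + 0.108×(-46.4) + 0.377×(-52.9)
0.200·δ_A = -37.5 − (-30.971) = -6.529
δ_A = -6.529 / 0.200 = -32.64 per mil

-32.6 per mil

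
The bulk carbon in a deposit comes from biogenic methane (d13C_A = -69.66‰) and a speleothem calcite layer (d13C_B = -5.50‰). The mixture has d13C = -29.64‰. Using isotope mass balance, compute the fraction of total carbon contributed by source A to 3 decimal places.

0.376

δ_mix = f_A·δ_A + (1 − f_A)·δ_B  ⇒  f_A = (δ_mix − δ_B)/(δ_A − δ_B)
f_A = (-29.64 − (-5.50)) / (-69.66 − (-5.50))
f_A = -24.14 / -64.16 = 0.3762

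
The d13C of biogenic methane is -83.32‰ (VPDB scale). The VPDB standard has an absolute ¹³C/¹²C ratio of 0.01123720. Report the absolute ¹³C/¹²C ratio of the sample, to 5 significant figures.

R_sample = R_standard × (d13C/1000 + 1)
R_sample = 0.01123720 × (-83.32/1000 + 1) = 0.01123720 × 0.916680
R_sample = 0.0103009

0.010301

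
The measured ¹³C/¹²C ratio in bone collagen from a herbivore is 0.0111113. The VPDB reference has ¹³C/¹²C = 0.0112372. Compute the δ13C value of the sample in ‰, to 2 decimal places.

δ13C = (R_sample / R_standard − 1) × 1000
R_sample / R_standard = 0.0111113 / 0.0112372 = 0.988796
δ13C = (0.988796 − 1) × 1000 = -11.204‰

-11.20‰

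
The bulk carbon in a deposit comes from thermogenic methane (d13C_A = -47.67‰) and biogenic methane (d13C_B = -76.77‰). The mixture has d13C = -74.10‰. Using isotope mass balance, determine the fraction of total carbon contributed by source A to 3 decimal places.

δ_mix = f_A·δ_A + (1 − f_A)·δ_B  ⇒  f_A = (δ_mix − δ_B)/(δ_A − δ_B)
f_A = (-74.10 − (-76.77)) / (-47.67 − (-76.77))
f_A = 2.67 / 29.10 = 0.0918

0.092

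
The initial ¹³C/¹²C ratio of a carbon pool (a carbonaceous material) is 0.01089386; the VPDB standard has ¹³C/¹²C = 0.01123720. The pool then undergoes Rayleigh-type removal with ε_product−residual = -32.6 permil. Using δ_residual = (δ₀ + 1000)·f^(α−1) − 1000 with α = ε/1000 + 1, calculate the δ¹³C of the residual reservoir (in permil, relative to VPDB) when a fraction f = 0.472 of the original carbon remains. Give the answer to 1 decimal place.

-6.5 permil

δ₀ = (0.01089386/0.01123720 − 1)×1000 = (0.969446 − 1)×1000 = -30.554 permil
α − 1 = ε/1000 = -0.0326
f^(α−1) = 0.472^(-0.0326) = 1.024777
δ_res = (-30.554 + 1000) × 1.024777 − 1000 = 993.466 − 1000 = -6.53 permil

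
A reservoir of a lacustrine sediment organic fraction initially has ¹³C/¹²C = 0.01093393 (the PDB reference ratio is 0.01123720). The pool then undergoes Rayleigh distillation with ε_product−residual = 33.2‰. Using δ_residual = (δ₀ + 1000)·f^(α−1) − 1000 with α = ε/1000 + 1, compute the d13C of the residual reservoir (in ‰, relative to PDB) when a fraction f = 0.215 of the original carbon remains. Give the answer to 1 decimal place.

-75.4‰

δ₀ = (0.01093393/0.01123720 − 1)×1000 = (0.973012 − 1)×1000 = -26.988‰
α − 1 = ε/1000 = 0.0332
f^(α−1) = 0.215^(0.0332) = 0.950248
δ_res = (-26.988 + 1000) × 0.950248 − 1000 = 924.603 − 1000 = -75.40‰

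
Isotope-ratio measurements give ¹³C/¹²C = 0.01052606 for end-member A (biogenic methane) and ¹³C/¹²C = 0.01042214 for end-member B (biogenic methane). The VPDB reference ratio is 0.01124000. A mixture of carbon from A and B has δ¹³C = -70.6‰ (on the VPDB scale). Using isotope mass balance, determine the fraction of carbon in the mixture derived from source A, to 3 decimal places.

δ_A = (0.01052606/0.01124000 − 1)×1000 = (0.936482 − 1)×1000 = -63.518‰
δ_B = (0.01042214/0.01124000 − 1)×1000 = (0.927237 − 1)×1000 = -72.763‰
f_A = (δ_mix − δ_B)/(δ_A − δ_B) = (-70.6 − (-72.763))/(-63.518 − (-72.763))
f_A = 2.163 / 9.246 = 0.2340

0.234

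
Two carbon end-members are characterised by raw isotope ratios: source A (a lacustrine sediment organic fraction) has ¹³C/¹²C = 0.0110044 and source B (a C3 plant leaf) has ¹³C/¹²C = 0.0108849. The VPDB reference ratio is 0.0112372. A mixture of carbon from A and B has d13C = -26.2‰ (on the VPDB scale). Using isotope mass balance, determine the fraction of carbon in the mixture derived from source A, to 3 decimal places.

δ_A = (0.0110044/0.0112372 − 1)×1000 = (0.979283 − 1)×1000 = -20.717‰
δ_B = (0.0108849/0.0112372 − 1)×1000 = (0.968649 − 1)×1000 = -31.351‰
f_A = (δ_mix − δ_B)/(δ_A − δ_B) = (-26.2 − (-31.351))/(-20.717 − (-31.351))
f_A = 5.151 / 10.634 = 0.4844

0.484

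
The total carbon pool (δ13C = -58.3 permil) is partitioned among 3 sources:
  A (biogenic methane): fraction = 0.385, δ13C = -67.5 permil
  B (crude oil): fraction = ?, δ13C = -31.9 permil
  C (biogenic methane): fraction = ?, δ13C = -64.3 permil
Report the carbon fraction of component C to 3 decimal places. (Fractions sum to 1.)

0.392

Let f_C and f_B be the unknown fractions; fractions sum to 1 so f_C + f_B = 0.615.
Mass balance: Σ fᵢ·δᵢ = δ_bulk ⇒ f_C·(-64.3) + f_B·(-31.9) = -58.3 − (-25.988) = -32.312
Substitute f_B = 0.615 − f_C:
f_C·(-64.3 − -31.9) = -32.312 − 0.615×(-31.9) = -12.694
f_C = -12.694 / -32.4 = 0.3918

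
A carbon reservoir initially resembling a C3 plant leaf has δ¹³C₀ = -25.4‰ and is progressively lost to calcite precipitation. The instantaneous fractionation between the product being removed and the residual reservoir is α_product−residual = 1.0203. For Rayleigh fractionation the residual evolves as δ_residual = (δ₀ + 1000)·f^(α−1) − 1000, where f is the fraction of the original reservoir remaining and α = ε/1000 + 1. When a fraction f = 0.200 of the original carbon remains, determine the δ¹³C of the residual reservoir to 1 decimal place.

Rayleigh residual: δ_res = (δ₀ + 1000)·f^(α−1) − 1000
α − 1 = 0.02030
f^(α−1) = 0.200^(0.02030) = 0.967856
δ_res = (-25.4 + 1000) × 0.967856 − 1000 = 943.273 − 1000 = -56.73‰

-56.7‰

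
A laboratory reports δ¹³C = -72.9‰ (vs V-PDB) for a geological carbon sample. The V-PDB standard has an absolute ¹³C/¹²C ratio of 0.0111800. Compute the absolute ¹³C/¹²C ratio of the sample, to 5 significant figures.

R_sample = R_standard × (δ¹³C/1000 + 1)
R_sample = 0.0111800 × (-72.9/1000 + 1) = 0.0111800 × 0.927100
R_sample = 0.0103650

0.010365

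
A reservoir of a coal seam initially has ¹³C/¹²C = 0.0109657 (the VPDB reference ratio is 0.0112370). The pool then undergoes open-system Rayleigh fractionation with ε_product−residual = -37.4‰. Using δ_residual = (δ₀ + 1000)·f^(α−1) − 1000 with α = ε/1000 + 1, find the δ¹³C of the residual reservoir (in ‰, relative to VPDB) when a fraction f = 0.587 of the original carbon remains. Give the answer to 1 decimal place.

-4.5‰

δ₀ = (0.0109657/0.0112370 − 1)×1000 = (0.975857 − 1)×1000 = -24.143‰
α − 1 = ε/1000 = -0.0374
f^(α−1) = 0.587^(-0.0374) = 1.020124
δ_res = (-24.143 + 1000) × 1.020124 − 1000 = 995.495 − 1000 = -4.51‰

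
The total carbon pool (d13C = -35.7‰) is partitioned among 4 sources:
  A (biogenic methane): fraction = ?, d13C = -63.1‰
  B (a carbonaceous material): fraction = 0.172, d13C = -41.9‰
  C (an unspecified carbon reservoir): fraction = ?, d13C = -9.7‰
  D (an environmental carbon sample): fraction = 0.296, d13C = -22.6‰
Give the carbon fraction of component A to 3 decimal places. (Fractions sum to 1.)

Let f_A and f_C be the unknown fractions; fractions sum to 1 so f_A + f_C = 0.532.
Mass balance: Σ fᵢ·δᵢ = δ_bulk ⇒ f_A·(-63.1) + f_C·(-9.7) = -35.7 − (-13.896) = -21.804
Substitute f_C = 0.532 − f_A:
f_A·(-63.1 − -9.7) = -21.804 − 0.532×(-9.7) = -16.643
f_A = -16.643 / -53.4 = 0.3117

0.312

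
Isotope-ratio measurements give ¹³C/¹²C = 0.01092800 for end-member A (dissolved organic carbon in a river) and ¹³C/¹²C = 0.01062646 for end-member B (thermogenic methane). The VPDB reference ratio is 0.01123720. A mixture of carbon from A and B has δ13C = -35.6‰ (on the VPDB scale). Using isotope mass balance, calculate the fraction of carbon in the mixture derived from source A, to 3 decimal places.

δ_A = (0.01092800/0.01123720 − 1)×1000 = (0.972484 − 1)×1000 = -27.516‰
δ_B = (0.01062646/0.01123720 − 1)×1000 = (0.945650 − 1)×1000 = -54.350‰
f_A = (δ_mix − δ_B)/(δ_A − δ_B) = (-35.6 − (-54.350))/(-27.516 − (-54.350))
f_A = 18.750 / 26.834 = 0.6987

0.699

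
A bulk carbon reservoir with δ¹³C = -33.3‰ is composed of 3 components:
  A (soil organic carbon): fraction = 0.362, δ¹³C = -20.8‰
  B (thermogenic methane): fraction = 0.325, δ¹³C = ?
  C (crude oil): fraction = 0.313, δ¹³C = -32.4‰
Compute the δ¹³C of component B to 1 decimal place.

-48.1‰

Isotope mass balance: δ_bulk = Σ fᵢ·δᵢ.
-33.3 = 0.362×(-20.8) + 0.325×δ_B + 0.313×(-32.4)
0.325·δ_B = -33.3 − (-17.671) = -15.629
δ_B = -15.629 / 0.325 = -48.09‰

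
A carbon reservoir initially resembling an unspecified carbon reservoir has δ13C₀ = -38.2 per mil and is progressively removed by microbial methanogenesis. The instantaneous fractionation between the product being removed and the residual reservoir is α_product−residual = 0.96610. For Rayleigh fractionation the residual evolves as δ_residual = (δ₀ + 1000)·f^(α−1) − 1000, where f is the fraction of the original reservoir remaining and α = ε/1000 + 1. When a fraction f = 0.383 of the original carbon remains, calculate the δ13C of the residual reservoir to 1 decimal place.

-6.4 per mil

Rayleigh residual: δ_res = (δ₀ + 1000)·f^(α−1) − 1000
α − 1 = -0.03390
f^(α−1) = 0.383^(-0.03390) = 1.033070
δ_res = (-38.2 + 1000) × 1.033070 − 1000 = 993.606 − 1000 = -6.39 per mil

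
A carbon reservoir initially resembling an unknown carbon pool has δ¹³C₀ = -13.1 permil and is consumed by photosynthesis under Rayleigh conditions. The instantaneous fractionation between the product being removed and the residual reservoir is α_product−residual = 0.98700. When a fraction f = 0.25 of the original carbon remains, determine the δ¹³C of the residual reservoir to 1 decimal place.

Rayleigh residual: δ_res = (δ₀ + 1000)·f^(α−1) − 1000
α − 1 = -0.01300
f^(α−1) = 0.25^(-0.01300) = 1.018185
δ_res = (-13.1 + 1000) × 1.018185 − 1000 = 1004.847 − 1000 = 4.85 permil

4.8 permil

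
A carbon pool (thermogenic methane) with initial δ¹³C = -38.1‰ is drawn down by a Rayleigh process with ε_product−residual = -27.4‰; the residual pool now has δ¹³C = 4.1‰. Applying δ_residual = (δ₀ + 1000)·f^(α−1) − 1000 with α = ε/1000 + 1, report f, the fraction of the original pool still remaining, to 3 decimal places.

α − 1 = ε/1000 = -0.0274
(δ_res + 1000)/(δ₀ + 1000) = (4.1 + 1000)/(-38.1 + 1000) = 1004.1/961.9 = 1.043872
f = 1.043872^(1/-0.0274) = exp(ln(1.043872)/-0.0274) = exp(0.04294/-0.0274)
f = exp(-1.5670) = 0.2087

0.209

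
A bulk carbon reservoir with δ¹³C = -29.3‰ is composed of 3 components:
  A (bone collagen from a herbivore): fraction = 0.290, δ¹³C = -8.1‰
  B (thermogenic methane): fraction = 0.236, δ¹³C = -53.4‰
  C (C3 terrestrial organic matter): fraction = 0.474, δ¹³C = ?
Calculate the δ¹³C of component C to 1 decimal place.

Isotope mass balance: δ_bulk = Σ fᵢ·δᵢ.
-29.3 = 0.290×(-8.1) + 0.236×(-53.4) + 0.474×δ_C
0.474·δ_C = -29.3 − (-14.951) = -14.349
δ_C = -14.349 / 0.474 = -30.27‰

-30.3‰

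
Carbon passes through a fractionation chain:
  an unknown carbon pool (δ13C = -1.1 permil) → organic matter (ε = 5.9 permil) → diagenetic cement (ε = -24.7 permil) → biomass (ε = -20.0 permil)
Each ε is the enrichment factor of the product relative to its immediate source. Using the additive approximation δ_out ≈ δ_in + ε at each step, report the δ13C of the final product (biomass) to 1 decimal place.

-39.9 permil

step 1: δ ≈ -1.1 + (5.9) = 4.8 permil
step 2: δ ≈ 4.8 + (-24.7) = -19.9 permil
step 3: δ ≈ -19.9 + (-20.0) = -39.9 permil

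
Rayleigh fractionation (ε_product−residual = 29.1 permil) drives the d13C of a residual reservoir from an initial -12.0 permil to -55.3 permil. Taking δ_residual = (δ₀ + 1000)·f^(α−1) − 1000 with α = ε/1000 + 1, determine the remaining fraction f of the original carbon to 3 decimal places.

α − 1 = ε/1000 = 0.0291
(δ_res + 1000)/(δ₀ + 1000) = (-55.3 + 1000)/(-12.0 + 1000) = 944.7/988.0 = 0.956174
f = 0.956174^(1/0.0291) = exp(ln(0.956174)/0.0291) = exp(-0.04482/0.0291)
f = exp(-1.5400) = 0.2144

0.214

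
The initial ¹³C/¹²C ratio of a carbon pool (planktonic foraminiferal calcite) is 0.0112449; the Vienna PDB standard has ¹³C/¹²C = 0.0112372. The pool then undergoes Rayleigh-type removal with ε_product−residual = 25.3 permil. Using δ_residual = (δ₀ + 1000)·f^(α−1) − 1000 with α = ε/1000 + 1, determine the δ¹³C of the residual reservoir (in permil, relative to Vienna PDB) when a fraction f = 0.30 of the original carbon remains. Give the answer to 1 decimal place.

δ₀ = (0.0112449/0.0112372 − 1)×1000 = (1.000685 − 1)×1000 = 0.685 permil
α − 1 = ε/1000 = 0.0253
f^(α−1) = 0.30^(0.0253) = 0.969999
δ_res = (0.685 + 1000) × 0.969999 − 1000 = 970.663 − 1000 = -29.34 permil

-29.3 permil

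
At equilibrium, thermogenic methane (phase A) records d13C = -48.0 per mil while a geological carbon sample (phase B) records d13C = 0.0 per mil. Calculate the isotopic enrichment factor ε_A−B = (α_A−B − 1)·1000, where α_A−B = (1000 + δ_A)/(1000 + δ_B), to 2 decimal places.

α_A−B = (1000 + -48.0) / (1000 + -0.0) = 952.0 / 1000.0 = 0.952000
ε_A−B = (0.952000 − 1) × 1000 = -48.000 per mil
(The approximation ε ≈ δ_A − δ_B would give -48.0 per mil.)

-48.00 per mil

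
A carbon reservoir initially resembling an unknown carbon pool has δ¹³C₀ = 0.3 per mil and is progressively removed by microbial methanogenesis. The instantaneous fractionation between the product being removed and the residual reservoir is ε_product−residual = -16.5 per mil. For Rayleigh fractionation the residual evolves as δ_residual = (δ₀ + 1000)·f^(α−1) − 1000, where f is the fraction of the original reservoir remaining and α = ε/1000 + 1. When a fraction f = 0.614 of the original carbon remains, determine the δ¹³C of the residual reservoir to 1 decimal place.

8.4 per mil

Rayleigh residual: δ_res = (δ₀ + 1000)·f^(α−1) − 1000
α = ε/1000 + 1 = 0.98350, so α − 1 = -0.01650
f^(α−1) = 0.614^(-0.01650) = 1.008081
δ_res = (0.3 + 1000) × 1.008081 − 1000 = 1008.383 − 1000 = 8.38 per mil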